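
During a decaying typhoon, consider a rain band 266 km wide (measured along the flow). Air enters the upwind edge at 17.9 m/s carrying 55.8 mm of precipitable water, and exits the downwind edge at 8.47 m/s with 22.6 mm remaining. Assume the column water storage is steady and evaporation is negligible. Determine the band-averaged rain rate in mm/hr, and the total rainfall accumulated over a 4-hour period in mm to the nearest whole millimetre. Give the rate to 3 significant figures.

R ≈ 10.9 mm/hr; total ≈ 44 mm

Column moisture flux per unit crosswind length is F = V × PW.
Inflow: F_in = 17.9 × 55.8 = 998.82 mm·m/s
Outflow: F_out = 8.47 × 22.6 = 191.422 mm·m/s
Steady-state rate R = (F_in − F_out)/L = (998.82 − 191.422) / 266000 m = 3.035e-03 mm/s.
R = 3.035e-03 × 3600 = 10.9 mm/hr.
Over 4 h: total = 10.9 × 4 = 43.6 ≈ 44 mm.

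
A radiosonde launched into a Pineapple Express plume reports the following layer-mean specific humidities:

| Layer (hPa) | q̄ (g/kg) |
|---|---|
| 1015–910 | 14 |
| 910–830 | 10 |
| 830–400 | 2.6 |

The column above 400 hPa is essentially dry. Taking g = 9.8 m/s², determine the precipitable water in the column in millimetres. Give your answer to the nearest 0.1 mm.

Precipitable water is the column-integrated vapour mass per unit area: PW = (1/g) Σ q̄ Δp, with q in kg/kg and Δp in Pa (1 kg/m² of water = 1 mm).
Layer 1015–910 hPa: Δp = 105 hPa = 10500 Pa, q̄ = 0.014 kg/kg → 0.014 × 10500 / 9.8 = 15.00 mm
Layer 910–830 hPa: Δp = 80 hPa = 8000 Pa, q̄ = 0.01 kg/kg → 0.01 × 8000 / 9.8 = 8.16 mm
Layer 830–400 hPa: Δp = 430 hPa = 43000 Pa, q̄ = 0.0026 kg/kg → 0.0026 × 43000 / 9.8 = 11.41 mm
PW = 15.00 + 8.16 + 11.41 = 34.57 ≈ 34.6 mm.

PW ≈ 34.6 mm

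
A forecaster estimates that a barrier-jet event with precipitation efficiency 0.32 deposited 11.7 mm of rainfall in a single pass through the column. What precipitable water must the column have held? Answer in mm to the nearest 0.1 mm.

PW = rainfall / ε = 11.7 / 0.32 = 36.6 mm.

PW ≈ 36.6 mm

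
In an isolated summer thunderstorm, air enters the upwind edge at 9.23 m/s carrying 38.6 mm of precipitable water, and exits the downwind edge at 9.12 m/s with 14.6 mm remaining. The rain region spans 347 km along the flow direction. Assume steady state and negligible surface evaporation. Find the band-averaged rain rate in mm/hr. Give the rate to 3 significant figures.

Column moisture flux per unit crosswind length is F = V × PW.
Inflow: F_in = 9.23 × 38.6 = 356.278 mm·m/s
Outflow: F_out = 9.12 × 14.6 = 133.152 mm·m/s
Steady-state rate R = (F_in − F_out)/L = (356.278 − 133.152) / 347000 m = 6.430e-04 mm/s.
R = 6.430e-04 × 3600 = 2.31 mm/hr.

R ≈ 2.31 mm/hr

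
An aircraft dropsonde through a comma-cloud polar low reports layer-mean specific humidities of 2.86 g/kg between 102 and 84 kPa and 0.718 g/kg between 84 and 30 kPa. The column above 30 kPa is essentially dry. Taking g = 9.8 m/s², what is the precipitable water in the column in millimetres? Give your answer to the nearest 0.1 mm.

Precipitable water is the column-integrated vapour mass per unit area: PW = (1/g) Σ q̄ Δp, with q in kg/kg and Δp in Pa (1 kg/m² of water = 1 mm).
Layer 102–84 kPa: Δp = 180 hPa = 18000 Pa, q̄ = 0.00286 kg/kg → 0.00286 × 18000 / 9.8 = 5.25 mm
Layer 84–30 kPa: Δp = 540 hPa = 54000 Pa, q̄ = 0.000718 kg/kg → 0.000718 × 54000 / 9.8 = 3.96 mm
PW = 5.25 + 3.96 = 9.21 ≈ 9.2 mm.

PW ≈ 9.2 mm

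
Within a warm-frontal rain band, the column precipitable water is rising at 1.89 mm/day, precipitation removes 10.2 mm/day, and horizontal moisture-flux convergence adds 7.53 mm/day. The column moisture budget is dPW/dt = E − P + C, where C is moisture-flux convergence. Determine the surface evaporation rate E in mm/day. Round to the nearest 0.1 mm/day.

dPW/dt = +1.89 mm/day.
E = dPW/dt + P − C = (+1.89) + 10.2 − (7.53) = 4.6 mm/day.

E ≈ 4.6 mm/day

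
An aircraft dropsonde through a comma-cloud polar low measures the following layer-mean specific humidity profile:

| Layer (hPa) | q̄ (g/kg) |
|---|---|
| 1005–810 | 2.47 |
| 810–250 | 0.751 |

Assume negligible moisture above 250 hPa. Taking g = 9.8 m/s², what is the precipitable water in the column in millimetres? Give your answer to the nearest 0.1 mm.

PW ≈ 9.2 mm

Precipitable water is the column-integrated vapour mass per unit area: PW = (1/g) Σ q̄ Δp, with q in kg/kg and Δp in Pa (1 kg/m² of water = 1 mm).
Layer 1005–810 hPa: Δp = 195 hPa = 19500 Pa, q̄ = 0.00247 kg/kg → 0.00247 × 19500 / 9.8 = 4.91 mm
Layer 810–250 hPa: Δp = 560 hPa = 56000 Pa, q̄ = 0.000751 kg/kg → 0.000751 × 56000 / 9.8 = 4.29 mm
PW = 4.91 + 4.29 = 9.20 ≈ 9.2 mm.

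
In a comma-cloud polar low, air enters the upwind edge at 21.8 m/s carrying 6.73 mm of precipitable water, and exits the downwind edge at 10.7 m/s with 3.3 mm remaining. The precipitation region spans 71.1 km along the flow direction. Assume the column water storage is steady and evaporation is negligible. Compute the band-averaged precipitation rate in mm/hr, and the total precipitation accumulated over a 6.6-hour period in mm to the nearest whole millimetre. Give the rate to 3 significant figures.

R ≈ 5.64 mm/hr; total ≈ 37 mm

Column moisture flux per unit crosswind length is F = V × PW.
Inflow: F_in = 21.8 × 6.73 = 146.714 mm·m/s
Outflow: F_out = 10.7 × 3.3 = 35.31 mm·m/s
Steady-state rate R = (F_in − F_out)/L = (146.714 − 35.31) / 71100 m = 1.567e-03 mm/s.
R = 1.567e-03 × 3600 = 5.64 mm/hr.
Over 6.6 h: total = 5.64 × 6.6 = 37.224 ≈ 37 mm.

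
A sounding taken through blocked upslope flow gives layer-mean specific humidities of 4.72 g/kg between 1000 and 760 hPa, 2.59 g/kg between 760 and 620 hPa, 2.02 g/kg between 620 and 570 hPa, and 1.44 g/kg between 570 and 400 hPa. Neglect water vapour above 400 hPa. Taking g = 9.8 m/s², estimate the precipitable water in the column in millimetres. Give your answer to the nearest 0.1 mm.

Precipitable water is the column-integrated vapour mass per unit area: PW = (1/g) Σ q̄ Δp, with q in kg/kg and Δp in Pa (1 kg/m² of water = 1 mm).
Layer 1000–760 hPa: Δp = 240 hPa = 24000 Pa, q̄ = 0.00472 kg/kg → 0.00472 × 24000 / 9.8 = 11.56 mm
Layer 760–620 hPa: Δp = 140 hPa = 14000 Pa, q̄ = 0.00259 kg/kg → 0.00259 × 14000 / 9.8 = 3.70 mm
Layer 620–570 hPa: Δp = 50 hPa = 5000 Pa, q̄ = 0.00202 kg/kg → 0.00202 × 5000 / 9.8 = 1.03 mm
Layer 570–400 hPa: Δp = 170 hPa = 17000 Pa, q̄ = 0.00144 kg/kg → 0.00144 × 17000 / 9.8 = 2.50 mm
PW = 11.56 + 3.70 + 1.03 + 2.50 = 18.79 ≈ 18.8 mm.

PW ≈ 18.8 mm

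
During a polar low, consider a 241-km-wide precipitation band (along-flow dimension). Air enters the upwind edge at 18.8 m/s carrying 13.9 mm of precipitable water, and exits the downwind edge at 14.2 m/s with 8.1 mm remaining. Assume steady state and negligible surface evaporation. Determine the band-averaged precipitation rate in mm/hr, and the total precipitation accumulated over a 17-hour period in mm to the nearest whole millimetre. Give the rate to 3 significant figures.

Column moisture flux per unit crosswind length is F = V × PW.
Inflow: F_in = 18.8 × 13.9 = 261.32 mm·m/s
Outflow: F_out = 14.2 × 8.1 = 115.02 mm·m/s
Steady-state rate R = (F_in − F_out)/L = (261.32 − 115.02) / 241000 m = 6.071e-04 mm/s.
R = 6.071e-04 × 3600 = 2.19 mm/hr.
Over 17 h: total = 2.19 × 17 = 37.23 ≈ 37 mm.

R ≈ 2.19 mm/hr; total ≈ 37 mm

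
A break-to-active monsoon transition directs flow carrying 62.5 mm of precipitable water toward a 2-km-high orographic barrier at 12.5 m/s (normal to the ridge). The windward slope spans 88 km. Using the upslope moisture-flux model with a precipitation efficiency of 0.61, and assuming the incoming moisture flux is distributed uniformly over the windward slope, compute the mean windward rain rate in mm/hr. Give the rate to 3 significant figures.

R ≈ 19.5 mm/hr

Incoming column moisture flux per unit ridge length: F = V × PW = 12.5 × 62.5 = 781.25 mm·m/s.
Spread over the 88 km slope with efficiency ε = 0.61: R = ε·F/W = 0.61 × 781.25 / 88000 m = 5.415e-03 mm/s.
R = 5.415e-03 × 3600 = 19.5 mm/hr.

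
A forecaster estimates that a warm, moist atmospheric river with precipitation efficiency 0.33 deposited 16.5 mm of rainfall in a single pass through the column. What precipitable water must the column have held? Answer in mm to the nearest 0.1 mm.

PW ≈ 50.0 mm

PW = rainfall / ε = 16.5 / 0.33 = 50.0 mm.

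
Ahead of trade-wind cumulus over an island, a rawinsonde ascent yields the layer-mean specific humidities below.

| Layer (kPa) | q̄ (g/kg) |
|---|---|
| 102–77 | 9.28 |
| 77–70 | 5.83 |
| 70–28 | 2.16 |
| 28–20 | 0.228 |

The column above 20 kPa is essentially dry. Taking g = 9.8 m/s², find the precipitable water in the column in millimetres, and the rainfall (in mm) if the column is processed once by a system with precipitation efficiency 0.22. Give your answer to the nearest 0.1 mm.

Precipitable water is the column-integrated vapour mass per unit area: PW = (1/g) Σ q̄ Δp, with q in kg/kg and Δp in Pa (1 kg/m² of water = 1 mm).
Layer 102–77 kPa: Δp = 250 hPa = 25000 Pa, q̄ = 0.00928 kg/kg → 0.00928 × 25000 / 9.8 = 23.67 mm
Layer 77–70 kPa: Δp = 70 hPa = 7000 Pa, q̄ = 0.00583 kg/kg → 0.00583 × 7000 / 9.8 = 4.16 mm
Layer 70–28 kPa: Δp = 420 hPa = 42000 Pa, q̄ = 0.00216 kg/kg → 0.00216 × 42000 / 9.8 = 9.26 mm
Layer 28–20 kPa: Δp = 80 hPa = 8000 Pa, q̄ = 0.000228 kg/kg → 0.000228 × 8000 / 9.8 = 0.19 mm
PW = 23.67 + 4.16 + 9.26 + 0.19 = 37.28 ≈ 37.3 mm.
Rainfall = ε × PW = 0.22 × 37.3 = 8.2 mm.

PW ≈ 37.3 mm; rainfall ≈ 8.2 mm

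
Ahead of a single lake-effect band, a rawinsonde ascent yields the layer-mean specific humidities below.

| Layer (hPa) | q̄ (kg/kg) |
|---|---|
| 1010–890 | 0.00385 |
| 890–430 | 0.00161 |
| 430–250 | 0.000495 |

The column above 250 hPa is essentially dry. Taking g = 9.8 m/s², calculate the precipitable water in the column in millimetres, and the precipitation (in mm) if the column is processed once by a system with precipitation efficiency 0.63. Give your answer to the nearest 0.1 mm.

Precipitable water is the column-integrated vapour mass per unit area: PW = (1/g) Σ q̄ Δp, with q in kg/kg and Δp in Pa (1 kg/m² of water = 1 mm).
Layer 1010–890 hPa: Δp = 120 hPa = 12000 Pa, q̄ = 0.00385 kg/kg → 0.00385 × 12000 / 9.8 = 4.71 mm
Layer 890–430 hPa: Δp = 460 hPa = 46000 Pa, q̄ = 0.00161 kg/kg → 0.00161 × 46000 / 9.8 = 7.56 mm
Layer 430–250 hPa: Δp = 180 hPa = 18000 Pa, q̄ = 0.000495 kg/kg → 0.000495 × 18000 / 9.8 = 0.91 mm
PW = 4.71 + 7.56 + 0.91 = 13.18 ≈ 13.2 mm.
Precipitation = ε × PW = 0.63 × 13.2 = 8.3 mm.

PW ≈ 13.2 mm; precipitation ≈ 8.3 mm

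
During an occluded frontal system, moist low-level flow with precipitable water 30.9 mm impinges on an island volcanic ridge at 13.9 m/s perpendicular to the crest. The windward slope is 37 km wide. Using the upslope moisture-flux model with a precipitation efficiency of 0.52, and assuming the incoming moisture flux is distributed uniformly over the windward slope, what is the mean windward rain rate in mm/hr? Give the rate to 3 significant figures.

R ≈ 21.7 mm/hr

Incoming column moisture flux per unit ridge length: F = V × PW = 13.9 × 30.9 = 429.51 mm·m/s.
Spread over the 37 km slope with efficiency ε = 0.52: R = ε·F/W = 0.52 × 429.51 / 37000 m = 6.036e-03 mm/s.
R = 6.036e-03 × 3600 = 21.7 mm/hr.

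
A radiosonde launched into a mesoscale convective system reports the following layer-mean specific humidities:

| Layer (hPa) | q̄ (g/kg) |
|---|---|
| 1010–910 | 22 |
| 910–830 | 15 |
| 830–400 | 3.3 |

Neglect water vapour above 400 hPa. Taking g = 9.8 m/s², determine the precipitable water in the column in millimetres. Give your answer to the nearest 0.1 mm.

PW ≈ 49.2 mm

Precipitable water is the column-integrated vapour mass per unit area: PW = (1/g) Σ q̄ Δp, with q in kg/kg and Δp in Pa (1 kg/m² of water = 1 mm).
Layer 1010–910 hPa: Δp = 100 hPa = 10000 Pa, q̄ = 0.022 kg/kg → 0.022 × 10000 / 9.8 = 22.45 mm
Layer 910–830 hPa: Δp = 80 hPa = 8000 Pa, q̄ = 0.015 kg/kg → 0.015 × 8000 / 9.8 = 12.24 mm
Layer 830–400 hPa: Δp = 430 hPa = 43000 Pa, q̄ = 0.0033 kg/kg → 0.0033 × 43000 / 9.8 = 14.48 mm
PW = 22.45 + 12.24 + 14.48 = 49.17 ≈ 49.2 mm.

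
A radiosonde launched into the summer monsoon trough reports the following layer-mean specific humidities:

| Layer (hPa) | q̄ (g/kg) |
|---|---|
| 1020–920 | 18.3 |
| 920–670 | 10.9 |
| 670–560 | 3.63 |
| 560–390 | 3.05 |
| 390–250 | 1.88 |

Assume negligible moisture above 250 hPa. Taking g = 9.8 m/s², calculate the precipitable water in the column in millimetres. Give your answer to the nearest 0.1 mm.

PW ≈ 58.5 mm

Precipitable water is the column-integrated vapour mass per unit area: PW = (1/g) Σ q̄ Δp, with q in kg/kg and Δp in Pa (1 kg/m² of water = 1 mm).
Layer 1020–920 hPa: Δp = 100 hPa = 10000 Pa, q̄ = 0.0183 kg/kg → 0.0183 × 10000 / 9.8 = 18.67 mm
Layer 920–670 hPa: Δp = 250 hPa = 25000 Pa, q̄ = 0.0109 kg/kg → 0.0109 × 25000 / 9.8 = 27.81 mm
Layer 670–560 hPa: Δp = 110 hPa = 11000 Pa, q̄ = 0.00363 kg/kg → 0.00363 × 11000 / 9.8 = 4.07 mm
Layer 560–390 hPa: Δp = 170 hPa = 17000 Pa, q̄ = 0.00305 kg/kg → 0.00305 × 17000 / 9.8 = 5.29 mm
Layer 390–250 hPa: Δp = 140 hPa = 14000 Pa, q̄ = 0.00188 kg/kg → 0.00188 × 14000 / 9.8 = 2.69 mm
PW = 18.67 + 27.81 + 4.07 + 5.29 + 2.69 = 58.53 ≈ 58.5 mm.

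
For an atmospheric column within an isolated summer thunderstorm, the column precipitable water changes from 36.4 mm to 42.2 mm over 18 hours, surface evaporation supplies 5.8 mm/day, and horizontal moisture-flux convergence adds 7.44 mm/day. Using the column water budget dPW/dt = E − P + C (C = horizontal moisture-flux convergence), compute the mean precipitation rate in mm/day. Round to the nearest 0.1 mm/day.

P ≈ 5.5 mm/day

dPW/dt = (42.2 − 36.4) mm / (18/24 day) = +7.733 mm/day.
P = E + C − dPW/dt = 5.8 + (7.44) − (+7.733) = 5.5 mm/day.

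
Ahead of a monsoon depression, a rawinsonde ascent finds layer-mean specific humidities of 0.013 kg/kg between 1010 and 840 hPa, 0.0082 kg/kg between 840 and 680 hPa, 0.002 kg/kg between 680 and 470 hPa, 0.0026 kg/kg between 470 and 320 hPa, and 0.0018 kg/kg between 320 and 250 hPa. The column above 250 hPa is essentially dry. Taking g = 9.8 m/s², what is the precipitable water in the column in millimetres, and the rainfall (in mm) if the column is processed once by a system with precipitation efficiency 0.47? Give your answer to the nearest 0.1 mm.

Precipitable water is the column-integrated vapour mass per unit area: PW = (1/g) Σ q̄ Δp, with q in kg/kg and Δp in Pa (1 kg/m² of water = 1 mm).
Layer 1010–840 hPa: Δp = 170 hPa = 17000 Pa, q̄ = 0.013 kg/kg → 0.013 × 17000 / 9.8 = 22.55 mm
Layer 840–680 hPa: Δp = 160 hPa = 16000 Pa, q̄ = 0.0082 kg/kg → 0.0082 × 16000 / 9.8 = 13.39 mm
Layer 680–470 hPa: Δp = 210 hPa = 21000 Pa, q̄ = 0.002 kg/kg → 0.002 × 21000 / 9.8 = 4.29 mm
Layer 470–320 hPa: Δp = 150 hPa = 15000 Pa, q̄ = 0.0026 kg/kg → 0.0026 × 15000 / 9.8 = 3.98 mm
Layer 320–250 hPa: Δp = 70 hPa = 7000 Pa, q̄ = 0.0018 kg/kg → 0.0018 × 7000 / 9.8 = 1.29 mm
PW = 22.55 + 13.39 + 4.29 + 3.98 + 1.29 = 45.50 ≈ 45.5 mm.
Rainfall = ε × PW = 0.47 × 45.5 = 21.4 mm.

PW ≈ 45.5 mm; rainfall ≈ 21.4 mm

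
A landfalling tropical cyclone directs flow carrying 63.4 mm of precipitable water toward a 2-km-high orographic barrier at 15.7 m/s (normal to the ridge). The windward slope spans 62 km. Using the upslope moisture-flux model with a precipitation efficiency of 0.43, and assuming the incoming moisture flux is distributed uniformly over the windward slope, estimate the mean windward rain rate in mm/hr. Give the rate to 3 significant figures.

R ≈ 24.9 mm/hr

Incoming column moisture flux per unit ridge length: F = V × PW = 15.7 × 63.4 = 995.38 mm·m/s.
Spread over the 62 km slope with efficiency ε = 0.43: R = ε·F/W = 0.43 × 995.38 / 62000 m = 6.903e-03 mm/s.
R = 6.903e-03 × 3600 = 24.9 mm/hr.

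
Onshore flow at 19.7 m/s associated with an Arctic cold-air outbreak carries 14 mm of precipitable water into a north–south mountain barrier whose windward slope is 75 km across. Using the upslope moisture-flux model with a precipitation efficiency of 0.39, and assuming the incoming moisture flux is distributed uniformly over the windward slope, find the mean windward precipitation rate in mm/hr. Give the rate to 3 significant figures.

R ≈ 5.16 mm/hr

Incoming column moisture flux per unit ridge length: F = V × PW = 19.7 × 14 = 275.8 mm·m/s.
Spread over the 75 km slope with efficiency ε = 0.39: R = ε·F/W = 0.39 × 275.8 / 75000 m = 1.434e-03 mm/s.
R = 1.434e-03 × 3600 = 5.16 mm/hr.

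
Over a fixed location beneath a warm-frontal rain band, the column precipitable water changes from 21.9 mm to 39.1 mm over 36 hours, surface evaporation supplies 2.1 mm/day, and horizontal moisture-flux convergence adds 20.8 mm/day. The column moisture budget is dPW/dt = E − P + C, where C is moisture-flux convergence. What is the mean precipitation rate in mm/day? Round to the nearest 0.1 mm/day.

dPW/dt = (39.1 − 21.9) mm / (36/24 day) = +11.467 mm/day.
P = E + C − dPW/dt = 2.1 + (20.8) − (+11.467) = 11.4 mm/day.

P ≈ 11.4 mm/day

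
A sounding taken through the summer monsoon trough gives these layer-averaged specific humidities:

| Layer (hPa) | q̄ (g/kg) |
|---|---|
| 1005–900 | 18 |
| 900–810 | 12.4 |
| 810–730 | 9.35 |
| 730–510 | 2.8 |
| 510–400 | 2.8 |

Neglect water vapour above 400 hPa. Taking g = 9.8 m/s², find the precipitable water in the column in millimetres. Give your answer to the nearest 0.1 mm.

Precipitable water is the column-integrated vapour mass per unit area: PW = (1/g) Σ q̄ Δp, with q in kg/kg and Δp in Pa (1 kg/m² of water = 1 mm).
Layer 1005–900 hPa: Δp = 105 hPa = 10500 Pa, q̄ = 0.018 kg/kg → 0.018 × 10500 / 9.8 = 19.29 mm
Layer 900–810 hPa: Δp = 90 hPa = 9000 Pa, q̄ = 0.0124 kg/kg → 0.0124 × 9000 / 9.8 = 11.39 mm
Layer 810–730 hPa: Δp = 80 hPa = 8000 Pa, q̄ = 0.00935 kg/kg → 0.00935 × 8000 / 9.8 = 7.63 mm
Layer 730–510 hPa: Δp = 220 hPa = 22000 Pa, q̄ = 0.0028 kg/kg → 0.0028 × 22000 / 9.8 = 6.29 mm
Layer 510–400 hPa: Δp = 110 hPa = 11000 Pa, q̄ = 0.0028 kg/kg → 0.0028 × 11000 / 9.8 = 3.14 mm
PW = 19.29 + 11.39 + 7.63 + 6.29 + 3.14 = 47.74 ≈ 47.7 mm.

PW ≈ 47.7 mm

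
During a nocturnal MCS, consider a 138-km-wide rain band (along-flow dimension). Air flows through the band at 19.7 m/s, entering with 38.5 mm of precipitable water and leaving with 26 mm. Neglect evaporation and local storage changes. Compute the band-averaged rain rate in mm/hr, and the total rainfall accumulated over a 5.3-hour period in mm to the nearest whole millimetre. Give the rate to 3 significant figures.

R ≈ 6.42 mm/hr; total ≈ 34 mm

Column moisture flux per unit crosswind length is F = V × PW.
Inflow: F_in = 19.7 × 38.5 = 758.45 mm·m/s
Outflow: F_out = 19.7 × 26 = 512.2 mm·m/s
Steady-state rate R = (F_in − F_out)/L = (758.45 − 512.2) / 138000 m = 1.784e-03 mm/s.
R = 1.784e-03 × 3600 = 6.42 mm/hr.
Over 5.3 h: total = 6.42 × 5.3 = 34.026 ≈ 34 mm.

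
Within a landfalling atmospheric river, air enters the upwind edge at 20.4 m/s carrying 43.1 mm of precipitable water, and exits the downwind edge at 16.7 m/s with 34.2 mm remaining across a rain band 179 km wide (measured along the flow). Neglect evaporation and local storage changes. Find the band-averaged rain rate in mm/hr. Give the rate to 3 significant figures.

R ≈ 6.20 mm/hr

Column moisture flux per unit crosswind length is F = V × PW.
Inflow: F_in = 20.4 × 43.1 = 879.24 mm·m/s
Outflow: F_out = 16.7 × 34.2 = 571.14 mm·m/s
Steady-state rate R = (F_in − F_out)/L = (879.24 − 571.14) / 179000 m = 1.721e-03 mm/s.
R = 1.721e-03 × 3600 = 6.20 mm/hr.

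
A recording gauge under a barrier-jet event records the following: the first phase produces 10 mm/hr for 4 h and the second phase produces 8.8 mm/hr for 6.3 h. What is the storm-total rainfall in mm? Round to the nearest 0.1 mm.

total ≈ 95.4 mm

Total = Σ Rᵢ Δtᵢ = 10 × 4 + 8.8 × 6.3
      = 40 + 55.44 = 95.4 mm.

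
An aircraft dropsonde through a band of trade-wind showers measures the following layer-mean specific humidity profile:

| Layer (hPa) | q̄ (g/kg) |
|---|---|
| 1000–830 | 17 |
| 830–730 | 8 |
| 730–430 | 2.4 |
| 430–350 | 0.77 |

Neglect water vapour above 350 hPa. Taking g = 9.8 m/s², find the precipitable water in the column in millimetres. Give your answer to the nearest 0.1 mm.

Precipitable water is the column-integrated vapour mass per unit area: PW = (1/g) Σ q̄ Δp, with q in kg/kg and Δp in Pa (1 kg/m² of water = 1 mm).
Layer 1000–830 hPa: Δp = 170 hPa = 17000 Pa, q̄ = 0.017 kg/kg → 0.017 × 17000 / 9.8 = 29.49 mm
Layer 830–730 hPa: Δp = 100 hPa = 10000 Pa, q̄ = 0.008 kg/kg → 0.008 × 10000 / 9.8 = 8.16 mm
Layer 730–430 hPa: Δp = 300 hPa = 30000 Pa, q̄ = 0.0024 kg/kg → 0.0024 × 30000 / 9.8 = 7.35 mm
Layer 430–350 hPa: Δp = 80 hPa = 8000 Pa, q̄ = 0.00077 kg/kg → 0.00077 × 8000 / 9.8 = 0.63 mm
PW = 29.49 + 8.16 + 7.35 + 0.63 = 45.63 ≈ 45.6 mm.

PW ≈ 45.6 mm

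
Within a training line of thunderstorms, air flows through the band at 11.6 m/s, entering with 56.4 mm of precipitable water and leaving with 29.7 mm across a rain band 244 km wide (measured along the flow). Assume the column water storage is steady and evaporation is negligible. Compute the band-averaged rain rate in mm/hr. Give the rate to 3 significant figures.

Column moisture flux per unit crosswind length is F = V × PW.
Inflow: F_in = 11.6 × 56.4 = 654.24 mm·m/s
Outflow: F_out = 11.6 × 29.7 = 344.52 mm·m/s
Steady-state rate R = (F_in − F_out)/L = (654.24 − 344.52) / 244000 m = 1.269e-03 mm/s.
R = 1.269e-03 × 3600 = 4.57 mm/hr.

R ≈ 4.57 mm/hr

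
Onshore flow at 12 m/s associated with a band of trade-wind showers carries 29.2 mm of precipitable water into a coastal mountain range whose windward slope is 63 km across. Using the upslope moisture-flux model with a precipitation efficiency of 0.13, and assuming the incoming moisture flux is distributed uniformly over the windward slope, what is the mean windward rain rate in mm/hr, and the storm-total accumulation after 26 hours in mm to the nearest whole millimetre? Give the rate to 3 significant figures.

R ≈ 2.60 mm/hr; total ≈ 68 mm

Incoming column moisture flux per unit ridge length: F = V × PW = 12 × 29.2 = 350.4 mm·m/s.
Spread over the 63 km slope with efficiency ε = 0.13: R = ε·F/W = 0.13 × 350.4 / 63000 m = 7.230e-04 mm/s.
R = 7.230e-04 × 3600 = 2.60 mm/hr.
Over 26 h: total = 2.60 × 26 = 67.6 ≈ 68 mm.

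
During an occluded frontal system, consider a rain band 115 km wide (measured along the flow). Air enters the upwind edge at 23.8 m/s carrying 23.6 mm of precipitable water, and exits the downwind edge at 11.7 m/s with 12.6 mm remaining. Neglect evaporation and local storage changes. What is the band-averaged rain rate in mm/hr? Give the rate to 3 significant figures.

Column moisture flux per unit crosswind length is F = V × PW.
Inflow: F_in = 23.8 × 23.6 = 561.68 mm·m/s
Outflow: F_out = 11.7 × 12.6 = 147.42 mm·m/s
Steady-state rate R = (F_in − F_out)/L = (561.68 − 147.42) / 115000 m = 3.602e-03 mm/s.
R = 3.602e-03 × 3600 = 13.0 mm/hr.

R ≈ 13.0 mm/hr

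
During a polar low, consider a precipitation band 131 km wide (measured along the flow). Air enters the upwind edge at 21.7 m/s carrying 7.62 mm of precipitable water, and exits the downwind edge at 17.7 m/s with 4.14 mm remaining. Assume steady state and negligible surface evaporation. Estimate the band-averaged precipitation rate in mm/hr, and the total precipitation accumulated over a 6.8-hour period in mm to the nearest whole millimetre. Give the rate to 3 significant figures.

Column moisture flux per unit crosswind length is F = V × PW.
Inflow: F_in = 21.7 × 7.62 = 165.354 mm·m/s
Outflow: F_out = 17.7 × 4.14 = 73.278 mm·m/s
Steady-state rate R = (F_in − F_out)/L = (165.354 − 73.278) / 131000 m = 7.029e-04 mm/s.
R = 7.029e-04 × 3600 = 2.53 mm/hr.
Over 6.8 h: total = 2.53 × 6.8 = 17.204 ≈ 17 mm.

R ≈ 2.53 mm/hr; total ≈ 17 mm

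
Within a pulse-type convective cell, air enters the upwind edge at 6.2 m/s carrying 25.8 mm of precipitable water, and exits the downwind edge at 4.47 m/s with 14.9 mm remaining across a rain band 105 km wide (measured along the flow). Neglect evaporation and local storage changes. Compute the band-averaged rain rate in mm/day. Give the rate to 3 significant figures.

Column moisture flux per unit crosswind length is F = V × PW.
Inflow: F_in = 6.2 × 25.8 = 159.96 mm·m/s
Outflow: F_out = 4.47 × 14.9 = 66.603 mm·m/s
Steady-state rate R = (F_in − F_out)/L = (159.96 − 66.603) / 105000 m = 8.891e-04 mm/s.
R = 8.891e-04 × 3600 × 24 = 76.8 mm/day.

R ≈ 76.8 mm/day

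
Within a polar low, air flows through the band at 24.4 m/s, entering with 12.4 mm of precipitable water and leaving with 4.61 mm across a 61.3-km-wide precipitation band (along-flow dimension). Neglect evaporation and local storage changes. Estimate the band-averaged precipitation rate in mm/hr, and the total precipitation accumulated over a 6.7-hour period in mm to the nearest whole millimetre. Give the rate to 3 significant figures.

Column moisture flux per unit crosswind length is F = V × PW.
Inflow: F_in = 24.4 × 12.4 = 302.56 mm·m/s
Outflow: F_out = 24.4 × 4.61 = 112.484 mm·m/s
Steady-state rate R = (F_in − F_out)/L = (302.56 − 112.484) / 61300 m = 3.101e-03 mm/s.
R = 3.101e-03 × 3600 = 11.2 mm/hr.
Over 6.7 h: total = 11.2 × 6.7 = 75.04 ≈ 75 mm.

R ≈ 11.2 mm/hr; total ≈ 75 mm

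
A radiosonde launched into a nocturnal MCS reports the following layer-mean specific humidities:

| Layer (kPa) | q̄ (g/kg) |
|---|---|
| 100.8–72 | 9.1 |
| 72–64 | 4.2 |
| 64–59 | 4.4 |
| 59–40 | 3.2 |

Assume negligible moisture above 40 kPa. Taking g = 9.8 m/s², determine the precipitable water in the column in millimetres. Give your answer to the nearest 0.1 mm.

PW ≈ 38.6 mm

Precipitable water is the column-integrated vapour mass per unit area: PW = (1/g) Σ q̄ Δp, with q in kg/kg and Δp in Pa (1 kg/m² of water = 1 mm).
Layer 100.8–72 kPa: Δp = 288 hPa = 28800 Pa, q̄ = 0.0091 kg/kg → 0.0091 × 28800 / 9.8 = 26.74 mm
Layer 72–64 kPa: Δp = 80 hPa = 8000 Pa, q̄ = 0.0042 kg/kg → 0.0042 × 8000 / 9.8 = 3.43 mm
Layer 64–59 kPa: Δp = 50 hPa = 5000 Pa, q̄ = 0.0044 kg/kg → 0.0044 × 5000 / 9.8 = 2.24 mm
Layer 59–40 kPa: Δp = 190 hPa = 19000 Pa, q̄ = 0.0032 kg/kg → 0.0032 × 19000 / 9.8 = 6.20 mm
PW = 26.74 + 3.43 + 2.24 + 6.20 = 38.61 ≈ 38.6 mm.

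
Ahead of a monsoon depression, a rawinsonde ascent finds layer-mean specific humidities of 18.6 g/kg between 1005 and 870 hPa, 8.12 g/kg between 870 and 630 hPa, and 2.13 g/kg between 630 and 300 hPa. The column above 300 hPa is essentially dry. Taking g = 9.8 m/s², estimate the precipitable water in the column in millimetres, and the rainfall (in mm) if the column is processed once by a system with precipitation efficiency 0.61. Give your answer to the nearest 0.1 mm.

PW ≈ 52.7 mm; rainfall ≈ 32.1 mm

Precipitable water is the column-integrated vapour mass per unit area: PW = (1/g) Σ q̄ Δp, with q in kg/kg and Δp in Pa (1 kg/m² of water = 1 mm).
Layer 1005–870 hPa: Δp = 135 hPa = 13500 Pa, q̄ = 0.0186 kg/kg → 0.0186 × 13500 / 9.8 = 25.62 mm
Layer 870–630 hPa: Δp = 240 hPa = 24000 Pa, q̄ = 0.00812 kg/kg → 0.00812 × 24000 / 9.8 = 19.89 mm
Layer 630–300 hPa: Δp = 330 hPa = 33000 Pa, q̄ = 0.00213 kg/kg → 0.00213 × 33000 / 9.8 = 7.17 mm
PW = 25.62 + 19.89 + 7.17 = 52.68 ≈ 52.7 mm.
Rainfall = ε × PW = 0.61 × 52.7 = 32.1 mm.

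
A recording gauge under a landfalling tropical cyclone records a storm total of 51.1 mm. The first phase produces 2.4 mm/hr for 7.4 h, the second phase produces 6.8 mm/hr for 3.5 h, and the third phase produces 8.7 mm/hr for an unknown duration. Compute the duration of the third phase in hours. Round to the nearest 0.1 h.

Known phases: 2.4 × 7.4 + 6.8 × 3.5 = 17.76 + 23.8 = 41.56 mm.
Remaining depth = 51.1 − 41.56 = 9.54 mm.
Duration = 9.54 / 8.7 = 1.1 h.

duration ≈ 1.1 h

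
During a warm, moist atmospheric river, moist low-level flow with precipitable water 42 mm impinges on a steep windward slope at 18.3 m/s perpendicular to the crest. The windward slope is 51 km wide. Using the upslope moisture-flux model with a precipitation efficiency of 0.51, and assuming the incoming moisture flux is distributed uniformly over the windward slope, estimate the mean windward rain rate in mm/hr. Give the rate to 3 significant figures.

R ≈ 27.7 mm/hr

Incoming column moisture flux per unit ridge length: F = V × PW = 18.3 × 42 = 768.6 mm·m/s.
Spread over the 51 km slope with efficiency ε = 0.51: R = ε·F/W = 0.51 × 768.6 / 51000 m = 7.686e-03 mm/s.
R = 7.686e-03 × 3600 = 27.7 mm/hr.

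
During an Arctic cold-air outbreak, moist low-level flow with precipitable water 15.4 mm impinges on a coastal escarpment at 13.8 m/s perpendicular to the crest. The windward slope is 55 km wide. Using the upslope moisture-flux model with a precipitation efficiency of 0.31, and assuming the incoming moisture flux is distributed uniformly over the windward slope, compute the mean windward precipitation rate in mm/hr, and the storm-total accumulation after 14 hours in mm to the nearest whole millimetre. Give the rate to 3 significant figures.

R ≈ 4.31 mm/hr; total ≈ 60 mm

Incoming column moisture flux per unit ridge length: F = V × PW = 13.8 × 15.4 = 212.52 mm·m/s.
Spread over the 55 km slope with efficiency ε = 0.31: R = ε·F/W = 0.31 × 212.52 / 55000 m = 1.198e-03 mm/s.
R = 1.198e-03 × 3600 = 4.31 mm/hr.
Over 14 h: total = 4.31 × 14 = 60.34 ≈ 60 mm.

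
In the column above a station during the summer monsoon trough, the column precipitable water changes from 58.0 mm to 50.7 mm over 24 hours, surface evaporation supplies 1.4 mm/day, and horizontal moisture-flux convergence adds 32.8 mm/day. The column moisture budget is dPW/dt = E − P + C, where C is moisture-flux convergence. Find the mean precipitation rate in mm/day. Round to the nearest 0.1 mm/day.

P ≈ 41.5 mm/day

dPW/dt = (50.7 − 58.0) mm / (24/24 day) = -7.300 mm/day.
P = E + C − dPW/dt = 1.4 + (32.8) − (-7.300) = 41.5 mm/day.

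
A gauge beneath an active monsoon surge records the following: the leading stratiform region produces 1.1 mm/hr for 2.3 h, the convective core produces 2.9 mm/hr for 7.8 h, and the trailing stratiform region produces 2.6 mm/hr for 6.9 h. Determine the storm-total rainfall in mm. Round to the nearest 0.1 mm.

Total = Σ Rᵢ Δtᵢ = 1.1 × 2.3 + 2.9 × 7.8 + 2.6 × 6.9
      = 2.53 + 22.62 + 17.94 = 43.1 mm.

total ≈ 43.1 mm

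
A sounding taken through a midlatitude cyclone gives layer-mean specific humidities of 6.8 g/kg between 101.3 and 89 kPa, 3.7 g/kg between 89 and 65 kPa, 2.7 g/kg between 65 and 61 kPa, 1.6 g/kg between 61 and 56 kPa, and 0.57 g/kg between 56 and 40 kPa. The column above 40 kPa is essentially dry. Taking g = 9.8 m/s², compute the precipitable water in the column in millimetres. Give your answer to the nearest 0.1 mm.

PW ≈ 20.4 mm

Precipitable water is the column-integrated vapour mass per unit area: PW = (1/g) Σ q̄ Δp, with q in kg/kg and Δp in Pa (1 kg/m² of water = 1 mm).
Layer 101.3–89 kPa: Δp = 123 hPa = 12300 Pa, q̄ = 0.0068 kg/kg → 0.0068 × 12300 / 9.8 = 8.53 mm
Layer 89–65 kPa: Δp = 240 hPa = 24000 Pa, q̄ = 0.0037 kg/kg → 0.0037 × 24000 / 9.8 = 9.06 mm
Layer 65–61 kPa: Δp = 40 hPa = 4000 Pa, q̄ = 0.0027 kg/kg → 0.0027 × 4000 / 9.8 = 1.10 mm
Layer 61–56 kPa: Δp = 50 hPa = 5000 Pa, q̄ = 0.0016 kg/kg → 0.0016 × 5000 / 9.8 = 0.82 mm
Layer 56–40 kPa: Δp = 160 hPa = 16000 Pa, q̄ = 0.00057 kg/kg → 0.00057 × 16000 / 9.8 = 0.93 mm
PW = 8.53 + 9.06 + 1.10 + 0.82 + 0.93 = 20.44 ≈ 20.4 mm.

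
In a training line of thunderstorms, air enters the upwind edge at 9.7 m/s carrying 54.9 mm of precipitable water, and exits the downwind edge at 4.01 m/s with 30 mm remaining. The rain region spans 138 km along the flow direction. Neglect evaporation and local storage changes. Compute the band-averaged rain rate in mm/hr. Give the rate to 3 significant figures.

Column moisture flux per unit crosswind length is F = V × PW.
Inflow: F_in = 9.7 × 54.9 = 532.53 mm·m/s
Outflow: F_out = 4.01 × 30 = 120.3 mm·m/s
Steady-state rate R = (F_in − F_out)/L = (532.53 − 120.3) / 138000 m = 2.987e-03 mm/s.
R = 2.987e-03 × 3600 = 10.8 mm/hr.

R ≈ 10.8 mm/hr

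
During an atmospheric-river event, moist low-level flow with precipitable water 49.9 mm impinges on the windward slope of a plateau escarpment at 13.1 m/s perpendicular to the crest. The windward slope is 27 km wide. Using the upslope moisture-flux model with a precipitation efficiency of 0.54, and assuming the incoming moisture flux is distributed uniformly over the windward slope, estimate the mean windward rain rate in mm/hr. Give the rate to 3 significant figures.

R ≈ 47.1 mm/hr

Incoming column moisture flux per unit ridge length: F = V × PW = 13.1 × 49.9 = 653.69 mm·m/s.
Spread over the 27 km slope with efficiency ε = 0.54: R = ε·F/W = 0.54 × 653.69 / 27000 m = 1.307e-02 mm/s.
R = 1.307e-02 × 3600 = 47.1 mm/hr.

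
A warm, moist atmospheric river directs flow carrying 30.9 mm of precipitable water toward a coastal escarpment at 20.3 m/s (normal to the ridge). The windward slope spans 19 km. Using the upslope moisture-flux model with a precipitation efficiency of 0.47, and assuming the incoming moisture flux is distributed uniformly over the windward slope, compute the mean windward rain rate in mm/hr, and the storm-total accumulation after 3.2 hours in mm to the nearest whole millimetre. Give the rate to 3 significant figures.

R ≈ 55.9 mm/hr; total ≈ 179 mm

Incoming column moisture flux per unit ridge length: F = V × PW = 20.3 × 30.9 = 627.27 mm·m/s.
Spread over the 19 km slope with efficiency ε = 0.47: R = ε·F/W = 0.47 × 627.27 / 19000 m = 1.552e-02 mm/s.
R = 1.552e-02 × 3600 = 55.9 mm/hr.
Over 3.2 h: total = 55.9 × 3.2 = 178.88 ≈ 179 mm.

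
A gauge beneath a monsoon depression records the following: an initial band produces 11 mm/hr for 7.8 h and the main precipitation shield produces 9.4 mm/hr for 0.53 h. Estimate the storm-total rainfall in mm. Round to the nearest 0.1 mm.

total ≈ 90.8 mm

Total = Σ Rᵢ Δtᵢ = 11 × 7.8 + 9.4 × 0.53
      = 85.8 + 4.982 = 90.8 mm.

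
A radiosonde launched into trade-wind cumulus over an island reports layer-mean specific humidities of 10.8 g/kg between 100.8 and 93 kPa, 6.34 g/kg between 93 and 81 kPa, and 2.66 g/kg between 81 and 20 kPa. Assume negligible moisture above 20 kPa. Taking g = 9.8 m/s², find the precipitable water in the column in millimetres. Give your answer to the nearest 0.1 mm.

Precipitable water is the column-integrated vapour mass per unit area: PW = (1/g) Σ q̄ Δp, with q in kg/kg and Δp in Pa (1 kg/m² of water = 1 mm).
Layer 100.8–93 kPa: Δp = 78 hPa = 7800 Pa, q̄ = 0.0108 kg/kg → 0.0108 × 7800 / 9.8 = 8.60 mm
Layer 93–81 kPa: Δp = 120 hPa = 12000 Pa, q̄ = 0.00634 kg/kg → 0.00634 × 12000 / 9.8 = 7.76 mm
Layer 81–20 kPa: Δp = 610 hPa = 61000 Pa, q̄ = 0.00266 kg/kg → 0.00266 × 61000 / 9.8 = 16.56 mm
PW = 8.60 + 7.76 + 16.56 = 32.92 ≈ 32.9 mm.

PW ≈ 32.9 mm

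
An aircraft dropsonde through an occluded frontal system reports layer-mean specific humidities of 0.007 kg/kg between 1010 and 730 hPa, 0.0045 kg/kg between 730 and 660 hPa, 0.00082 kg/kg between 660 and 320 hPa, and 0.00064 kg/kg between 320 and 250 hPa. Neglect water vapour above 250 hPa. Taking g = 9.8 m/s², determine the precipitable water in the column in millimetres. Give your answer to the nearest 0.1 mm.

Precipitable water is the column-integrated vapour mass per unit area: PW = (1/g) Σ q̄ Δp, with q in kg/kg and Δp in Pa (1 kg/m² of water = 1 mm).
Layer 1010–730 hPa: Δp = 280 hPa = 28000 Pa, q̄ = 0.007 kg/kg → 0.007 × 28000 / 9.8 = 20.00 mm
Layer 730–660 hPa: Δp = 70 hPa = 7000 Pa, q̄ = 0.0045 kg/kg → 0.0045 × 7000 / 9.8 = 3.21 mm
Layer 660–320 hPa: Δp = 340 hPa = 34000 Pa, q̄ = 0.00082 kg/kg → 0.00082 × 34000 / 9.8 = 2.84 mm
Layer 320–250 hPa: Δp = 70 hPa = 7000 Pa, q̄ = 0.00064 kg/kg → 0.00064 × 7000 / 9.8 = 0.46 mm
PW = 20.00 + 3.21 + 2.84 + 0.46 = 26.51 ≈ 26.5 mm.

PW ≈ 26.5 mm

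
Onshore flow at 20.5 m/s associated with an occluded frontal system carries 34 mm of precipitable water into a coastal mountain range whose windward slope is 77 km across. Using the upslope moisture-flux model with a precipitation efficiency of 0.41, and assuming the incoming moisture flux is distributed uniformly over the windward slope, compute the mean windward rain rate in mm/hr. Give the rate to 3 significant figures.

R ≈ 13.4 mm/hr

Incoming column moisture flux per unit ridge length: F = V × PW = 20.5 × 34 = 697 mm·m/s.
Spread over the 77 km slope with efficiency ε = 0.41: R = ε·F/W = 0.41 × 697 / 77000 m = 3.711e-03 mm/s.
R = 3.711e-03 × 3600 = 13.4 mm/hr.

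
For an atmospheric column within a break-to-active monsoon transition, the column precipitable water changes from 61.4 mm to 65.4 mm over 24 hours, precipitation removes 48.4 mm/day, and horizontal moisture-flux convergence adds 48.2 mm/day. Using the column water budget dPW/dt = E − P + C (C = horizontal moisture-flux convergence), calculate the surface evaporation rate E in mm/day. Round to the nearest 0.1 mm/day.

E ≈ 4.2 mm/day

dPW/dt = (65.4 − 61.4) mm / (24/24 day) = +4.000 mm/day.
E = dPW/dt + P − C = (+4.000) + 48.4 − (48.2) = 4.2 mm/day.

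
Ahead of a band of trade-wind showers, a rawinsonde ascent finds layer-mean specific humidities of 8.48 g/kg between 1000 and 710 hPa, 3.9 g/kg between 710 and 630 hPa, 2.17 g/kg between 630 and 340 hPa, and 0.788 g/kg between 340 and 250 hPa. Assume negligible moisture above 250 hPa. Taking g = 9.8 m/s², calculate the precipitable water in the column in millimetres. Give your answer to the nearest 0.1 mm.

PW ≈ 35.4 mm

Precipitable water is the column-integrated vapour mass per unit area: PW = (1/g) Σ q̄ Δp, with q in kg/kg and Δp in Pa (1 kg/m² of water = 1 mm).
Layer 1000–710 hPa: Δp = 290 hPa = 29000 Pa, q̄ = 0.00848 kg/kg → 0.00848 × 29000 / 9.8 = 25.09 mm
Layer 710–630 hPa: Δp = 80 hPa = 8000 Pa, q̄ = 0.0039 kg/kg → 0.0039 × 8000 / 9.8 = 3.18 mm
Layer 630–340 hPa: Δp = 290 hPa = 29000 Pa, q̄ = 0.00217 kg/kg → 0.00217 × 29000 / 9.8 = 6.42 mm
Layer 340–250 hPa: Δp = 90 hPa = 9000 Pa, q̄ = 0.000788 kg/kg → 0.000788 × 9000 / 9.8 = 0.72 mm
PW = 25.09 + 3.18 + 6.42 + 0.72 = 35.41 ≈ 35.4 mm.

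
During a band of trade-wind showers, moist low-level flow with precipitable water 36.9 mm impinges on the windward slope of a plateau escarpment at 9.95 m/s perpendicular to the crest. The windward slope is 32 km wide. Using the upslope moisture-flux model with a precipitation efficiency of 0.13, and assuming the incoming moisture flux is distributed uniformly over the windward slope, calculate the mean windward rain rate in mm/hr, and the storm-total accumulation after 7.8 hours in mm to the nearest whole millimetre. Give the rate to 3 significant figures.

R ≈ 5.37 mm/hr; total ≈ 42 mm

Incoming column moisture flux per unit ridge length: F = V × PW = 9.95 × 36.9 = 367.155 mm·m/s.
Spread over the 32 km slope with efficiency ε = 0.13: R = ε·F/W = 0.13 × 367.155 / 32000 m = 1.492e-03 mm/s.
R = 1.492e-03 × 3600 = 5.37 mm/hr.
Over 7.8 h: total = 5.37 × 7.8 = 41.886 ≈ 42 mm.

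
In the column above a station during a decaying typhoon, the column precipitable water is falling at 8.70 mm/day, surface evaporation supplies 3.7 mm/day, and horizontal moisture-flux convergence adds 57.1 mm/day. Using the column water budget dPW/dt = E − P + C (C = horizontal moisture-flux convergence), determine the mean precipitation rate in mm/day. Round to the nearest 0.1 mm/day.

P ≈ 69.5 mm/day

dPW/dt = -8.70 mm/day.
P = E + C − dPW/dt = 3.7 + (57.1) − (-8.70) = 69.5 mm/day.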